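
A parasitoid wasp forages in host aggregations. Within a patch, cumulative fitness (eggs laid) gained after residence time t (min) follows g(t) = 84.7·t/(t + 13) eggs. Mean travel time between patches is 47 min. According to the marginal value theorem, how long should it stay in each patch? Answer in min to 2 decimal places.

24.72 min

Optimal t* satisfies g'(t*) = g(t*)/(T + t*).
g'(t) = 84.7·13/(t + 13)². Setting 84.7·13/(t+13)² = 84.7t/[(t+13)(47+t)] gives 13(47+t) = t(t+13), so t² = 13×47 = 611.
t* = √611 = 24.72 min.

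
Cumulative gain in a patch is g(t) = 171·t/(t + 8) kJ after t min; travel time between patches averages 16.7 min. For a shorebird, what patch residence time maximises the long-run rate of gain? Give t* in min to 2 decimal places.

Maximise g(t)/(T+t): set derivative to zero → g'(t)(T+t) = g(t).
g'(t) = 171·8/(t + 8)². Setting 171·8/(t+8)² = 171t/[(t+8)(16.7+t)] gives 8(16.7+t) = t(t+8), so t² = 8×16.7 = 133.6.
t* = √133.6 = 11.56 min.

11.56 min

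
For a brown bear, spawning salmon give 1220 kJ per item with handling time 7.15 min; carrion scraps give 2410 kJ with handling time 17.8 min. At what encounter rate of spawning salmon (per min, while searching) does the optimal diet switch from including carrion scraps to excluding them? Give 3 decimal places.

0.537 per min

The zero-one rule: include carrion scraps iff E₂/h₂ > λE₁/(1+λh₁). Equality gives the switch point.
λE₁h₂ = E₂ + λE₂h₁ ⇒ λ = E₂/(E₁h₂ − E₂h₁) = 2410/(2.172e+04 − 1.723e+04) = 0.5374 per min.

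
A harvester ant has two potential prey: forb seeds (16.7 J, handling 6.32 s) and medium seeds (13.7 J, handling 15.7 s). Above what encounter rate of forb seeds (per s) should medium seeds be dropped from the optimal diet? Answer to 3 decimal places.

0.078 per s

At the threshold, the rate on forb seeds alone equals the profitability of medium seeds: λ·16.7/(1 + λ·6.32) = 13.7/15.7 = 0.8726.
Rearranging, λ(16.7 − 0.8726×6.32) = 0.8726, so λ = 0.8726/11.19 = 0.07802 per s.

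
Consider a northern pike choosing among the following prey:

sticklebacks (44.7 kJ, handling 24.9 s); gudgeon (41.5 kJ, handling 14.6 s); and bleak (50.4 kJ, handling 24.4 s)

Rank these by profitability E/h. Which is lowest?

sticklebacks

In descending order of E/h:
gudgeon: 41.5/14.6 = 2.84 kJ/s
bleak: 50.4/24.4 = 2.07 kJ/s
sticklebacks: 44.7/24.9 = 1.8 kJ/s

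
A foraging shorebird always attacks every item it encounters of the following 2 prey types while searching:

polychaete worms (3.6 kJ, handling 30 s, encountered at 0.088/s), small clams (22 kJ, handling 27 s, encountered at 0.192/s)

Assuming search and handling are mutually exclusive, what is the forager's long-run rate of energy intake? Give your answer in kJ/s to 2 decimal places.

0.51 kJ/s

R = (0.088×3.6 + 0.192×22) / (1 + 0.088×30 + 0.192×27) = 4.541/8.824 = 0.5146 kJ/s.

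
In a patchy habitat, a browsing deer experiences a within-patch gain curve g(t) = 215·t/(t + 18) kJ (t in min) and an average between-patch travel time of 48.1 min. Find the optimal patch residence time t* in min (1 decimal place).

29.4 min

By the marginal value theorem, leave when the instantaneous gain rate g'(t) equals the habitat-wide average g(t)/(T + t).
g'(t) = 215·18/(t + 18)². Setting 215·18/(t+18)² = 215t/[(t+18)(48.1+t)] gives 18(48.1+t) = t(t+18), so t² = 18×48.1 = 865.8.
t* = √865.8 = 29.42 min.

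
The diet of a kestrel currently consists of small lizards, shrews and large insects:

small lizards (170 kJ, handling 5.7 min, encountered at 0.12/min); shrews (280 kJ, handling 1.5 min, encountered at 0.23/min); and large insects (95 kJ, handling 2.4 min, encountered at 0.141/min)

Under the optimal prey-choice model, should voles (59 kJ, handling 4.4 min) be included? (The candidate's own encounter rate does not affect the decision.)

No

Current rate: (0.12×170 + 0.23×280 + 0.141×95)/(1 + 0.12×5.7 + 0.23×1.5 + 0.141×2.4) = 41.48 kJ/min.
Profitability of voles: 59/4.4 = 13.41 kJ/min.
Since 13.41 < R, time spent handling voles is better spent searching.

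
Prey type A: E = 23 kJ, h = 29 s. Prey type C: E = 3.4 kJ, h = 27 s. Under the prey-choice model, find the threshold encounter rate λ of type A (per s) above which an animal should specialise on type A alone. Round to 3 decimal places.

At the threshold, the rate on type A alone equals the profitability of type C: λ·23/(1 + λ·29) = 3.4/27 = 0.1259.
Rearranging, λ(23 − 0.1259×29) = 0.1259, so λ = 0.1259/19.35 = 0.006508 per s.

0.007 per s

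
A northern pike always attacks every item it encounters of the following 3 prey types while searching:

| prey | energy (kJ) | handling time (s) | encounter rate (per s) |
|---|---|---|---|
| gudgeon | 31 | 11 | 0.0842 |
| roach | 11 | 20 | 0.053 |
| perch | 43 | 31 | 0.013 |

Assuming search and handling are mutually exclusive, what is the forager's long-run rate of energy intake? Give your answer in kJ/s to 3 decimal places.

1.107 kJ/s

R = (0.0842×31 + 0.053×11 + 0.013×43) / (1 + 0.0842×11 + 0.053×20 + 0.013×31) = 3.752/3.389 = 1.107 kJ/s.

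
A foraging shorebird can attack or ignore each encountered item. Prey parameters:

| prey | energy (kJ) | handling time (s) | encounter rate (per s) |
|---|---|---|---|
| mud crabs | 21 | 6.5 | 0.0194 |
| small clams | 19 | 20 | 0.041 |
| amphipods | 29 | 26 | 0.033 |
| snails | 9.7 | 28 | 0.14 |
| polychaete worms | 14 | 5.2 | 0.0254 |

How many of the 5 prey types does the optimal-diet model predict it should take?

4

E/h in descending order: mud crabs 3.23, polychaete worms 2.69, amphipods 1.12, small clams 0.95, snails 0.346 kJ/s. The optimal diet is the largest prefix of this list for which every included type satisfies E_i/h_i > R on the types above it.
Rate on top 1: 0.3618. polychaete worms: 2.69 > 0.3618 → include.
Rate on top 2: 0.6064. amphipods: 1.12 > 0.6064 → include.
Rate on top 3: 0.8128. small clams: 0.95 > 0.8128 → include.
Rate on top 4: 0.8511. snails: 0.346 < 0.8511 → exclude; stop.
Optimal diet: mud crabs, polychaete worms, amphipods, small clams — 4 of 5 types.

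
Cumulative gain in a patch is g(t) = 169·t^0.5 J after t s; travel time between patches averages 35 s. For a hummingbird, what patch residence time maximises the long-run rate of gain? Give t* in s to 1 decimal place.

Optimal t* satisfies g'(t*) = g(t*)/(T + t*).
g'(t) = 0.5·169·t^-0.5. Setting 0.5·169·t^-0.5 = 169·t^0.5/(35+t) gives 0.5(35+t) = t, so 0.50·t = 0.5×35.
t* = 0.5×35/0.50 = 35 s.

35.0 s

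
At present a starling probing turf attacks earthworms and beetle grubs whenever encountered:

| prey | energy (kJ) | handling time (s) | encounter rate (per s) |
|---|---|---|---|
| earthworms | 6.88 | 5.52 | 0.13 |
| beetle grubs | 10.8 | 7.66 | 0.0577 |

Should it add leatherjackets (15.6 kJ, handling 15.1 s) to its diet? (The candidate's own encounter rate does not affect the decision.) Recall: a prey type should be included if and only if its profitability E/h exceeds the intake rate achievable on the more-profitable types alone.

Yes

On earthworms and beetle grubs alone, R = ΣλE/(1+Σλh) = 1.518/2.16 = 0.7027 kJ/s.
leatherjackets: E/h = 15.6/15.1 = 1.033 kJ/s.
Since 1.033 > R, including leatherjackets increases the long-run rate.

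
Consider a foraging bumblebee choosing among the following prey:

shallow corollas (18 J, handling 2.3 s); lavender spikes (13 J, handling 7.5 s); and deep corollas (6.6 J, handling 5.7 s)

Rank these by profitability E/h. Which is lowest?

Profitability E/h (J/s): shallow corollas = 18/2.3 = 7.83, lavender spikes = 13/7.5 = 1.73, deep corollas = 6.6/5.7 = 1.16.
Ranked: shallow corollas > lavender spikes > deep corollas.

deep corollas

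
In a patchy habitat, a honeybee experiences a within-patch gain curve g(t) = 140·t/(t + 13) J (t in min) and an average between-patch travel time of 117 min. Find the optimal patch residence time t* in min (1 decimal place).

39.0 min

By the marginal value theorem, leave when the instantaneous gain rate g'(t) equals the habitat-wide average g(t)/(T + t).
g'(t) = 140·13/(t + 13)². Setting 140·13/(t+13)² = 140t/[(t+13)(117+t)] gives 13(117+t) = t(t+13), so t² = 13×117 = 1521.
t* = √1521 = 39 min.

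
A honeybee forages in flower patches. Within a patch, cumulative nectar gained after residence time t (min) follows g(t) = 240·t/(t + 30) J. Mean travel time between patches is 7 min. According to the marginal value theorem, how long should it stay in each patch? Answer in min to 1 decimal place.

Maximise g(t)/(T+t): set derivative to zero → g'(t)(T+t) = g(t).
g'(t) = 240·30/(t + 30)². Setting 240·30/(t+30)² = 240t/[(t+30)(7+t)] gives 30(7+t) = t(t+30), so t² = 30×7 = 210.
t* = √210 = 14.49 min.

14.5 min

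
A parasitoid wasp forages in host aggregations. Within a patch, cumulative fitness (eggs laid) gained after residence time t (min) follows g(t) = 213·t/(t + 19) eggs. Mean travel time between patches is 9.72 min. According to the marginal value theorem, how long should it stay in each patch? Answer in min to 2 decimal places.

13.59 min

By the marginal value theorem, leave when the instantaneous gain rate g'(t) equals the habitat-wide average g(t)/(T + t).
g'(t) = 213·19/(t + 19)². Setting 213·19/(t+19)² = 213t/[(t+19)(9.72+t)] gives 19(9.72+t) = t(t+19), so t² = 19×9.72 = 184.7.
t* = √184.7 = 13.59 min.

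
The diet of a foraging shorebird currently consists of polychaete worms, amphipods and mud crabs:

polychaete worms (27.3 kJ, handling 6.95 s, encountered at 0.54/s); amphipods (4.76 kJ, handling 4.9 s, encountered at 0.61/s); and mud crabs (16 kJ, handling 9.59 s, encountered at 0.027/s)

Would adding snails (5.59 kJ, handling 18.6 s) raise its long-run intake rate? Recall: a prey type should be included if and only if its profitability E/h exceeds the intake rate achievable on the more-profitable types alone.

Intake rate on the current diet: R = (0.54×27.3 + 0.61×4.76 + 0.027×16) / (1 + 0.54×6.95 + 0.61×4.9 + 0.027×9.59) = 18.08/8.001 = 2.259 kJ/s.
snails: E/h = 5.59/18.6 = 0.3005 kJ/s.
0.3005 < 2.259, so adding snails would lower the average — exclude it.

No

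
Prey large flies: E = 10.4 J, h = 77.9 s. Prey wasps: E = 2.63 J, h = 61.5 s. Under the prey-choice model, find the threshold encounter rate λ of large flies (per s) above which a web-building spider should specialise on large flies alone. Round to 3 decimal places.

0.006 per s

The zero-one rule: include wasps iff E₂/h₂ > λE₁/(1+λh₁). Equality gives the switch point.
λE₁h₂ = E₂ + λE₂h₁ ⇒ λ = E₂/(E₁h₂ − E₂h₁) = 2.63/(639.6 − 204.9) = 0.00605 per s.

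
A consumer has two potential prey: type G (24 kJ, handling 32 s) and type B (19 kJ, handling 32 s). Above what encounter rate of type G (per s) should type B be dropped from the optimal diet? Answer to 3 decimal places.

Drop type B once their profitability E₂/h₂ falls below the rate achievable on type G alone: E₂/h₂ = λE₁/(1 + λh₁).
Solve for λ: λE₁h₂ = E₂(1 + λh₁) → λ(E₁h₂ − E₂h₁) = E₂ → λ = E₂/(E₁h₂ − E₂h₁).
λ = 19/(24×32 − 19×32) = 19/160 = 0.1187 per s.

0.119 per s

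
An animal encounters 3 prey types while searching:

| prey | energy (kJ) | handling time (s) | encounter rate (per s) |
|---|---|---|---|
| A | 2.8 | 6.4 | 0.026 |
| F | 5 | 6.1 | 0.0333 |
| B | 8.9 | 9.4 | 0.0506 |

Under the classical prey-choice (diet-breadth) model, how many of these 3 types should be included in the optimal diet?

3

Rank by E/h (kJ/s): B 0.947, F 0.82, A 0.437. Include each in turn until the next type's E/h falls below the running intake rate.
Rate on top 1: 0.3052. F: 0.82 > 0.3052 → include.
Rate on top 2: 0.3674. A: 0.437 > 0.3674 → include.
Optimal diet: B, F, A — 3 of 3 types.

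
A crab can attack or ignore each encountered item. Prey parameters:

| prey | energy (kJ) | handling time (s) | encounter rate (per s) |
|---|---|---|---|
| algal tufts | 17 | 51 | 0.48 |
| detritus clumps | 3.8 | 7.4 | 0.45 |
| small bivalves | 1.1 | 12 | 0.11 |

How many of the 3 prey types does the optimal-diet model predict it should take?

E/h in descending order: detritus clumps 0.514, algal tufts 0.333, small bivalves 0.0917 kJ/s. The optimal diet is the largest prefix of this list for which every included type satisfies E_i/h_i > R on the types above it.
Rate on top 1: 0.3949. algal tufts: 0.333 < 0.3949 → exclude; stop.
Optimal diet: detritus clumps — 1 of 3 types.

1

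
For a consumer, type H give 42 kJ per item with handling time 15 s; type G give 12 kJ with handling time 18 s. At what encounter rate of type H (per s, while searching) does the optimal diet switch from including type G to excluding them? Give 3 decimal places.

0.021 per s

Drop type G once their profitability E₂/h₂ falls below the rate achievable on type H alone: E₂/h₂ = λE₁/(1 + λh₁).
Solve for λ: λE₁h₂ = E₂(1 + λh₁) → λ(E₁h₂ − E₂h₁) = E₂ → λ = E₂/(E₁h₂ − E₂h₁).
λ = 12/(42×18 − 12×15) = 12/576 = 0.02083 per s.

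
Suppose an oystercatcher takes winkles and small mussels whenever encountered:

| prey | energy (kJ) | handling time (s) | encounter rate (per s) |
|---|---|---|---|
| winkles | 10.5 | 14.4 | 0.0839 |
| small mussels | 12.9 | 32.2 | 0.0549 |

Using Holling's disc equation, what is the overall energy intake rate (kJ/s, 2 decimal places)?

0.40 kJ/s

Energy encountered per unit search time: 0.0839×10.5 + 0.0549×12.9 = 1.589 kJ/s.
Handling time per unit search time: 0.0839×14.4 + 0.0549×32.2 = 2.976.
Rate = 1.589/(1 + 2.976) = 0.3997 kJ/s.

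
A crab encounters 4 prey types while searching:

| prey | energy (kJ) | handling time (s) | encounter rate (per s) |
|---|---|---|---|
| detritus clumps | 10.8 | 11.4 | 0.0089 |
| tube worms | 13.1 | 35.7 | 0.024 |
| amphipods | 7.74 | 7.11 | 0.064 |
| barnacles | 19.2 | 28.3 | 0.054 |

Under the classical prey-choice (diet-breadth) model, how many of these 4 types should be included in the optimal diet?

Profitabilities (E/h, kJ/s): amphipods 1.09, detritus clumps 0.947, barnacles 0.678, tube worms 0.367. Add prey in this order while the next type's profitability exceeds the intake rate on those already taken.
Rate on top 1: 0.3404. detritus clumps: 0.947 > 0.3404 → include.
Rate on top 2: 0.38. barnacles: 0.678 > 0.38 → include.
Rate on top 3: 0.5279. tube worms: 0.367 < 0.5279 → exclude; stop.
Optimal diet: amphipods, detritus clumps, barnacles — 3 of 4 types.

3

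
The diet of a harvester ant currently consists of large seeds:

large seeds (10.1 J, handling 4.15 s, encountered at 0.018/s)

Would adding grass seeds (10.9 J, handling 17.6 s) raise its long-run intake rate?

Yes

On large seeds alone, R = ΣλE/(1+Σλh) = 0.1818/1.075 = 0.1692 J/s.
Profitability of grass seeds: 10.9/17.6 = 0.6193 J/s.
Since 0.6193 > R, including grass seeds increases the long-run rate.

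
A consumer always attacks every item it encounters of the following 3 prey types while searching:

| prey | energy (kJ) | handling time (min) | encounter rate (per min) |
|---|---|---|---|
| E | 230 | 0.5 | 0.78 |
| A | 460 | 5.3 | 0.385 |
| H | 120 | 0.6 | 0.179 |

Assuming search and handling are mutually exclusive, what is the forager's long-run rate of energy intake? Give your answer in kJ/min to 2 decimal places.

106.84 kJ/min

Energy encountered per unit search time: 0.78×230 + 0.385×460 + 0.179×120 = 378 kJ/min.
Handling time per unit search time: 0.78×0.5 + 0.385×5.3 + 0.179×0.6 = 2.538.
Rate = 378/(1 + 2.538) = 106.8 kJ/min.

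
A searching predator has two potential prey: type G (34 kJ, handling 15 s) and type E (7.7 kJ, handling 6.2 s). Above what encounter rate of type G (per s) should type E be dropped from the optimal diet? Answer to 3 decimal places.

0.081 per s

The zero-one rule: include type E iff E₂/h₂ > λE₁/(1+λh₁). Equality gives the switch point.
λE₁h₂ = E₂ + λE₂h₁ ⇒ λ = E₂/(E₁h₂ − E₂h₁) = 7.7/(210.8 − 115.5) = 0.0808 per s.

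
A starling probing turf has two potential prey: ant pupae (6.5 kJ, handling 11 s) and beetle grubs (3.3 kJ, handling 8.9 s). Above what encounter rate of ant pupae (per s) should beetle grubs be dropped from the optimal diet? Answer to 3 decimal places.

Drop beetle grubs once their profitability E₂/h₂ falls below the rate achievable on ant pupae alone: E₂/h₂ = λE₁/(1 + λh₁).
Solve for λ: λE₁h₂ = E₂(1 + λh₁) → λ(E₁h₂ − E₂h₁) = E₂ → λ = E₂/(E₁h₂ − E₂h₁).
λ = 3.3/(6.5×8.9 − 3.3×11) = 3.3/21.55 = 0.1531 per s.

0.153 per s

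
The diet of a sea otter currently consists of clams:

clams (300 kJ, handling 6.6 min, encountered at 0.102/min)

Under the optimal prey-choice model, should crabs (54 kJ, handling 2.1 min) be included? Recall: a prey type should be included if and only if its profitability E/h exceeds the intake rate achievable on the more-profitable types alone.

Intake rate on the current diet: R = (0.102×300) / (1 + 0.102×6.6) = 30.6/1.673 = 18.29 kJ/min.
Profitability of crabs: 54/2.1 = 25.71 kJ/min.
Since 25.71 > R, including crabs increases the long-run rate.

Yes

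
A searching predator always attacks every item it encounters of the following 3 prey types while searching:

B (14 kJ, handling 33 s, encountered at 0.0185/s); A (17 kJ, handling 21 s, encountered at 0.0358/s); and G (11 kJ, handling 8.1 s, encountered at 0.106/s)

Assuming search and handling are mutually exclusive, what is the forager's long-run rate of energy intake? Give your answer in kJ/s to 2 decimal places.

R = Σλ_iE_i / (1 + Σλ_ih_i)
Numerator: 0.0185×14 + 0.0358×17 + 0.106×11 = 2.034
Denominator: 1 + 0.0185×33 + 0.0358×21 + 0.106×8.1 = 3.221
R = 2.034/3.221 = 0.6314 kJ/s

0.63 kJ/s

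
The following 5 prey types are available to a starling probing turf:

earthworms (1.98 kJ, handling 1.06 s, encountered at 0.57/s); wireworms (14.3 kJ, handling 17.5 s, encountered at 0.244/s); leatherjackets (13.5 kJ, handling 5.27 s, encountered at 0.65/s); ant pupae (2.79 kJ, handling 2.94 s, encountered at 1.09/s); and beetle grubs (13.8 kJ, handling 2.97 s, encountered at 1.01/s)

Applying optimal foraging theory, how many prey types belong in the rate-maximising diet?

Profitabilities (E/h, kJ/s): beetle grubs 4.65, leatherjackets 2.56, earthworms 1.87, ant pupae 0.949, wireworms 0.817. Add prey in this order while the next type's profitability exceeds the intake rate on those already taken.
Rate on top 1: 3.485. leatherjackets: 2.56 < 3.485 → exclude; stop.
Optimal diet: beetle grubs — 1 of 5 types.

1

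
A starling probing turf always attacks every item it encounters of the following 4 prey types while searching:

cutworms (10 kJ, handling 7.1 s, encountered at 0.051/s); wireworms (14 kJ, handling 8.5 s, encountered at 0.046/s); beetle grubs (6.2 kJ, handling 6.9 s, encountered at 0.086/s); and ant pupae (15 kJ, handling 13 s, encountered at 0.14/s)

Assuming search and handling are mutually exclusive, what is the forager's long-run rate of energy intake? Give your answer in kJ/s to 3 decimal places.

0.909 kJ/s

Energy encountered per unit search time: 0.051×10 + 0.046×14 + 0.086×6.2 + 0.14×15 = 3.787 kJ/s.
Handling time per unit search time: 0.051×7.1 + 0.046×8.5 + 0.086×6.9 + 0.14×13 = 3.167.
Rate = 3.787/(1 + 3.167) = 0.909 kJ/s.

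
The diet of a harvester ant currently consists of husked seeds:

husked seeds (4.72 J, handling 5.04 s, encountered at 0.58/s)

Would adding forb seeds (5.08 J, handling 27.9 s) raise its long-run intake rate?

No

Current rate: (0.58×4.72)/(1 + 0.58×5.04) = 0.6978 J/s.
forb seeds: E/h = 5.08/27.9 = 0.1821 J/s.
Since 0.1821 < R, time spent handling forb seeds is better spent searching.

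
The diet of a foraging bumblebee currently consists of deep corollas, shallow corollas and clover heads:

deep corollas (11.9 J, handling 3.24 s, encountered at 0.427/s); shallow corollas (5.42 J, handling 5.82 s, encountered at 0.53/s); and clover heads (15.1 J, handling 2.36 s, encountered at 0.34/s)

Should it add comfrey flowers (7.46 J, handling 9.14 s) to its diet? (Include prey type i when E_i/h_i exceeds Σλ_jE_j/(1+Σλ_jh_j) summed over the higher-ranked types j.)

On deep corollas, shallow corollas and clover heads alone, R = ΣλE/(1+Σλh) = 13.09/6.27 = 2.087 J/s.
Profitability of comfrey flowers: 7.46/9.14 = 0.8162 J/s.
Since 0.8162 < R, time spent handling comfrey flowers is better spent searching.

No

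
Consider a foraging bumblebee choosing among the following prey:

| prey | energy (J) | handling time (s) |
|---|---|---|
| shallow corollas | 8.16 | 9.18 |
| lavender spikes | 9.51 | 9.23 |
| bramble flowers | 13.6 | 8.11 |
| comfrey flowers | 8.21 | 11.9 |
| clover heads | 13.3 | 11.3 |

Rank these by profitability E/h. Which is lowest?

comfrey flowers

In descending order of E/h:
bramble flowers: 13.6/8.11 = 1.68 J/s
clover heads: 13.3/11.3 = 1.18 J/s
lavender spikes: 9.51/9.23 = 1.03 J/s
shallow corollas: 8.16/9.18 = 0.889 J/s
comfrey flowers: 8.21/11.9 = 0.69 J/s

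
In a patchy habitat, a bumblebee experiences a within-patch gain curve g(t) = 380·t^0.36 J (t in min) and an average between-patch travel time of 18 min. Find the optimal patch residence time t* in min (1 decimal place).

Optimal t* satisfies g'(t*) = g(t*)/(T + t*).
g'(t) = 0.36·380·t^-0.64. Setting 0.36·380·t^-0.64 = 380·t^0.36/(18+t) gives 0.36(18+t) = t, so 0.64·t = 0.36×18.
t* = 0.36×18/0.64 = 10.12 min.

10.1 min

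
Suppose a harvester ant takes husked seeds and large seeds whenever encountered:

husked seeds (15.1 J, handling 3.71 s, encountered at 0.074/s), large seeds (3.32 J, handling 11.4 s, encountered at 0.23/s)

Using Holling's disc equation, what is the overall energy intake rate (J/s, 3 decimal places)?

R = (0.074×15.1 + 0.23×3.32) / (1 + 0.074×3.71 + 0.23×11.4) = 1.881/3.897 = 0.4827 J/s.

0.483 J/s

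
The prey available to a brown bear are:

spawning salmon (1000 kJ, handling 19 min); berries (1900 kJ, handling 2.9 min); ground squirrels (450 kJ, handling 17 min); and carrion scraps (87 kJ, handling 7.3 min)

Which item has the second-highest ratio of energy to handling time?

spawning salmon

In descending order of E/h:
berries: 1900/2.9 = 655 kJ/min
spawning salmon: 1000/19 = 52.6 kJ/min
ground squirrels: 450/17 = 26.5 kJ/min
carrion scraps: 87/7.3 = 11.9 kJ/min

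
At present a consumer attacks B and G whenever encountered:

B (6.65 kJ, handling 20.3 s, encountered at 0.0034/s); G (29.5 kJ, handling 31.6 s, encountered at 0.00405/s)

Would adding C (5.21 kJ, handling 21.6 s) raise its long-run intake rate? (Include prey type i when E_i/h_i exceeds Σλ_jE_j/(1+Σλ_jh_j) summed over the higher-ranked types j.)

Yes

Current rate: (0.0034×6.65 + 0.00405×29.5)/(1 + 0.0034×20.3 + 0.00405×31.6) = 0.1187 kJ/s.
C: E/h = 5.21/21.6 = 0.2412 kJ/s.
Since 0.2412 > R, including C increases the long-run rate.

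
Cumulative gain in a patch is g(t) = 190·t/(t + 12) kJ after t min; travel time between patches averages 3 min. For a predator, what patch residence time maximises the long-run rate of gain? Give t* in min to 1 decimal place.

Optimal t* satisfies g'(t*) = g(t*)/(T + t*).
g'(t) = 190·12/(t + 12)². Setting 190·12/(t+12)² = 190t/[(t+12)(3+t)] gives 12(3+t) = t(t+12), so t² = 12×3 = 36.
t* = √36 = 6 min.

6.0 min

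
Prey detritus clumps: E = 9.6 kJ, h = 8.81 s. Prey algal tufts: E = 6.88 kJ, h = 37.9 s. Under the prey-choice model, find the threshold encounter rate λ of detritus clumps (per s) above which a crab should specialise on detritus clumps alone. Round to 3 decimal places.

The zero-one rule: include algal tufts iff E₂/h₂ > λE₁/(1+λh₁). Equality gives the switch point.
λE₁h₂ = E₂ + λE₂h₁ ⇒ λ = E₂/(E₁h₂ − E₂h₁) = 6.88/(363.8 − 60.61) = 0.02269 per s.

0.023 per s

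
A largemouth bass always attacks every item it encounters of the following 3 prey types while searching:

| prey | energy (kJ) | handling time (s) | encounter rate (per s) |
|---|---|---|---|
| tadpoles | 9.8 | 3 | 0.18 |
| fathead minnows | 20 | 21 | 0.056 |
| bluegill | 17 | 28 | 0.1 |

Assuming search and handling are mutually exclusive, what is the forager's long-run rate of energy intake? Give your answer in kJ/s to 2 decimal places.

R = Σλ_iE_i / (1 + Σλ_ih_i)
Numerator: 0.18×9.8 + 0.056×20 + 0.1×17 = 4.584
Denominator: 1 + 0.18×3 + 0.056×21 + 0.1×28 = 5.516
R = 4.584/5.516 = 0.831 kJ/s

0.83 kJ/s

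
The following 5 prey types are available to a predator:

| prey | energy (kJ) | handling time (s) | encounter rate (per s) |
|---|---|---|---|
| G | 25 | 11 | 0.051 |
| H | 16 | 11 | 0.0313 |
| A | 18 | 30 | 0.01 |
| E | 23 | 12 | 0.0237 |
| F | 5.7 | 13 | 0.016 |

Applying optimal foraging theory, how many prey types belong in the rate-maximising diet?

E/h in descending order: G 2.27, E 1.92, H 1.45, A 0.6, F 0.438 kJ/s. The optimal diet is the largest prefix of this list for which every included type satisfies E_i/h_i > R on the types above it.
Rate on top 1: 0.8168. E: 1.92 > 0.8168 → include.
Rate on top 2: 0.9863. H: 1.45 > 0.9863 → include.
Rate on top 3: 1.06. A: 0.6 < 1.06 → exclude; stop.
Optimal diet: G, E, H — 3 of 5 types.

3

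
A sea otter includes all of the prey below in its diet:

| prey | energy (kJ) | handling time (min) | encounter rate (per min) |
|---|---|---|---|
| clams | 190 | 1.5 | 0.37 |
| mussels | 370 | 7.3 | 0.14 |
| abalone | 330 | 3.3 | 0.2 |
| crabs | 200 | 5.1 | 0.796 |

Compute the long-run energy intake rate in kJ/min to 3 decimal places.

47.598 kJ/min

R = Σλ_iE_i / (1 + Σλ_ih_i)
Numerator: 0.37×190 + 0.14×370 + 0.2×330 + 0.796×200 = 347.3
Denominator: 1 + 0.37×1.5 + 0.14×7.3 + 0.2×3.3 + 0.796×5.1 = 7.297
R = 347.3/7.297 = 47.6 kJ/min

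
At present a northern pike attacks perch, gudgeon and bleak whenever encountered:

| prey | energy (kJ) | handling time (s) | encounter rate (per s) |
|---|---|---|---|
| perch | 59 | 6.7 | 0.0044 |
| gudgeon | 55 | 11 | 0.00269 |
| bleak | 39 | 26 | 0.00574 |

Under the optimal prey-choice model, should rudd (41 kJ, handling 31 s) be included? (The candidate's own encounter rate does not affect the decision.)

Current rate: (0.0044×59 + 0.00269×55 + 0.00574×39)/(1 + 0.0044×6.7 + 0.00269×11 + 0.00574×26) = 0.5226 kJ/s.
Profitability of rudd: 41/31 = 1.323 kJ/s.
1.323 > 0.5226, so adding rudd raises the average — include it.

Yes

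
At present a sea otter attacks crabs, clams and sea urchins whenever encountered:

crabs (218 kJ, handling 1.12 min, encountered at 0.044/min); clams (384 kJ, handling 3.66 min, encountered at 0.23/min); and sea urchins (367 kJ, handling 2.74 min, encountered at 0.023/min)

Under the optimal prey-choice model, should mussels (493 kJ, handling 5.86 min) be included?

Yes

Current rate: (0.044×218 + 0.23×384 + 0.023×367)/(1 + 0.044×1.12 + 0.23×3.66 + 0.023×2.74) = 54.43 kJ/min.
mussels: E/h = 493/5.86 = 84.13 kJ/min.
84.13 > 54.43, so adding mussels raises the average — include it.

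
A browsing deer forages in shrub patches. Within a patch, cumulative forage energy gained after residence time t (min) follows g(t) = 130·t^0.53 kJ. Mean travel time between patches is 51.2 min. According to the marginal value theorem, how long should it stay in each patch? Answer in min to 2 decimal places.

Optimal t* satisfies g'(t*) = g(t*)/(T + t*).
g'(t) = 0.53·130·t^-0.47. Setting 0.53·130·t^-0.47 = 130·t^0.53/(51.2+t) gives 0.53(51.2+t) = t, so 0.47·t = 0.53×51.2.
t* = 0.53×51.2/0.47 = 57.74 min.

57.74 min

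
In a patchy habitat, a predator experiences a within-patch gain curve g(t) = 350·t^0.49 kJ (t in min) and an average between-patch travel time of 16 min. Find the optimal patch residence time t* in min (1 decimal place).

Maximise g(t)/(T+t): set derivative to zero → g'(t)(T+t) = g(t).
g'(t) = 0.49·350·t^-0.51. Setting 0.49·350·t^-0.51 = 350·t^0.49/(16+t) gives 0.49(16+t) = t, so 0.51·t = 0.49×16.
t* = 0.49×16/0.51 = 15.37 min.

15.4 min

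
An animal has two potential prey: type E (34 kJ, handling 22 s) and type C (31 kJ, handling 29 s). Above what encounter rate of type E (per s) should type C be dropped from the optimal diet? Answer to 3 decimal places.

0.102 per s

At the threshold, the rate on type E alone equals the profitability of type C: λ·34/(1 + λ·22) = 31/29 = 1.069.
Rearranging, λ(34 − 1.069×22) = 1.069, so λ = 1.069/10.48 = 0.102 per s.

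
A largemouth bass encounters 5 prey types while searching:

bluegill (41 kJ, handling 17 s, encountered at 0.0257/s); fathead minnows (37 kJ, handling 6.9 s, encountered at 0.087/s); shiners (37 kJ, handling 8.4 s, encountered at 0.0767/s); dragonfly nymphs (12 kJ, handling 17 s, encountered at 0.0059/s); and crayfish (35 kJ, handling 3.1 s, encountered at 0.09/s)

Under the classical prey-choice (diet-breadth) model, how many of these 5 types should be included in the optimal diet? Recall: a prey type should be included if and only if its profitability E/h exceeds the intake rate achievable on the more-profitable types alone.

Profitabilities (E/h, kJ/s): crayfish 11.3, fathead minnows 5.36, shiners 4.4, bluegill 2.41, dragonfly nymphs 0.706. Add prey in this order while the next type's profitability exceeds the intake rate on those already taken.
Rate on top 1: 2.463. fathead minnows: 5.36 > 2.463 → include.
Rate on top 2: 3.389. shiners: 4.4 > 3.389 → include.
Rate on top 3: 3.648. bluegill: 2.41 < 3.648 → exclude; stop.
Optimal diet: crayfish, fathead minnows, shiners — 3 of 5 types.

3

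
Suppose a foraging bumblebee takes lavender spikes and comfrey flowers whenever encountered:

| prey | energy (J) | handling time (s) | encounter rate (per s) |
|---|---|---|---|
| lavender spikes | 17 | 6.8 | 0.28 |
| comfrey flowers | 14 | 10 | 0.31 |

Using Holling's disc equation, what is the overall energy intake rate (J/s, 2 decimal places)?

Energy encountered per unit search time: 0.28×17 + 0.31×14 = 9.1 J/s.
Handling time per unit search time: 0.28×6.8 + 0.31×10 = 5.004.
Rate = 9.1/(1 + 5.004) = 1.516 J/s.

1.52 J/s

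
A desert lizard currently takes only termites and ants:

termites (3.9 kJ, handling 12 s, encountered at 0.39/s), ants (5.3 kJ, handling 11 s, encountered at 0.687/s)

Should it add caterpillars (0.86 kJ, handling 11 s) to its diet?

No

Current rate: (0.39×3.9 + 0.687×5.3)/(1 + 0.39×12 + 0.687×11) = 0.39 kJ/s.
Profitability of caterpillars: 0.86/11 = 0.07818 kJ/s.
Since 0.07818 < R, time spent handling caterpillars is better spent searching.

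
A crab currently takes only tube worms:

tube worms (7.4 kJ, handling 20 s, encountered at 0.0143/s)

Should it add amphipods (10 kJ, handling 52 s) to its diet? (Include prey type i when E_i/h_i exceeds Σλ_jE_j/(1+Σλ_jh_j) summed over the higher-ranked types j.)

Yes

Current rate: (0.0143×7.4)/(1 + 0.0143×20) = 0.08229 kJ/s.
amphipods: E/h = 10/52 = 0.1923 kJ/s.
0.1923 > 0.08229, so adding amphipods raises the average — include it.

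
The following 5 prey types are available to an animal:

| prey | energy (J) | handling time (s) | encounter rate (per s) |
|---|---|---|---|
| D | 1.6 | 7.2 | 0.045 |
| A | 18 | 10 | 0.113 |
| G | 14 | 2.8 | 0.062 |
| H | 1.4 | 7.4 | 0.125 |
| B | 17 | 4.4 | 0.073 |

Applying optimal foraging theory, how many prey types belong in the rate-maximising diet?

3

Rank by E/h (J/s): G 5, B 3.86, A 1.8, D 0.222, H 0.189. Include each in turn until the next type's E/h falls below the running intake rate.
Rate on top 1: 0.7396. B: 3.86 > 0.7396 → include.
Rate on top 2: 1.411. A: 1.8 > 1.411 → include.
Rate on top 3: 1.578. D: 0.222 < 1.578 → exclude; stop.
Optimal diet: G, B, A — 3 of 5 types.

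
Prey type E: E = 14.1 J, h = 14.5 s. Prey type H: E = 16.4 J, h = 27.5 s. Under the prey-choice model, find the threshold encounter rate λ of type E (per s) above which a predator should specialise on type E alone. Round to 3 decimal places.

0.109 per s

At the threshold, the rate on type E alone equals the profitability of type H: λ·14.1/(1 + λ·14.5) = 16.4/27.5 = 0.5964.
Rearranging, λ(14.1 − 0.5964×14.5) = 0.5964, so λ = 0.5964/5.453 = 0.1094 per s.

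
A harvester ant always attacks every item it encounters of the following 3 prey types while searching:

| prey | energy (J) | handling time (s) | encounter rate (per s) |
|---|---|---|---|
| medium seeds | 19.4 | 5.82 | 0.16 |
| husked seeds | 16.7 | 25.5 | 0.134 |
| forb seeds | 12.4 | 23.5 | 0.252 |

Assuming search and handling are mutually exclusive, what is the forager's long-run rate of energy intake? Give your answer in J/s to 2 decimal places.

0.75 J/s

Energy encountered per unit search time: 0.16×19.4 + 0.134×16.7 + 0.252×12.4 = 8.467 J/s.
Handling time per unit search time: 0.16×5.82 + 0.134×25.5 + 0.252×23.5 = 10.27.
Rate = 8.467/(1 + 10.27) = 0.7512 J/s.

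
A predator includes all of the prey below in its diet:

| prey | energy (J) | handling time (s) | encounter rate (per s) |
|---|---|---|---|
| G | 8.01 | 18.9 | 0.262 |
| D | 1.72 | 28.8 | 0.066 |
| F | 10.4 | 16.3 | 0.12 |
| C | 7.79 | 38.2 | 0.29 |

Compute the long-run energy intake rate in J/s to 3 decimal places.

Energy encountered per unit search time: 0.262×8.01 + 0.066×1.72 + 0.12×10.4 + 0.29×7.79 = 5.719 J/s.
Handling time per unit search time: 0.262×18.9 + 0.066×28.8 + 0.12×16.3 + 0.29×38.2 = 19.89.
Rate = 5.719/(1 + 19.89) = 0.2738 J/s.

0.274 J/s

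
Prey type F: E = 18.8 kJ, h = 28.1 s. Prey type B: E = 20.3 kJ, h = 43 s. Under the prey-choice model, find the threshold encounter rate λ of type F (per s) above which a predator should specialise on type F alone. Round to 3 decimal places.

0.085 per s

Drop type B once their profitability E₂/h₂ falls below the rate achievable on type F alone: E₂/h₂ = λE₁/(1 + λh₁).
Solve for λ: λE₁h₂ = E₂(1 + λh₁) → λ(E₁h₂ − E₂h₁) = E₂ → λ = E₂/(E₁h₂ − E₂h₁).
λ = 20.3/(18.8×43 − 20.3×28.1) = 20.3/238 = 0.0853 per s.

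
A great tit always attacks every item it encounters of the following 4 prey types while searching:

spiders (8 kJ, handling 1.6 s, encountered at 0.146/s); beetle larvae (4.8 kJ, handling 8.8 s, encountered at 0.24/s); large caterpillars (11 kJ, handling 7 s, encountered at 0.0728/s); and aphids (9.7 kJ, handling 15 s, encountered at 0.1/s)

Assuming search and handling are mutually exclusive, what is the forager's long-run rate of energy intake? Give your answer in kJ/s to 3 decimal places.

0.764 kJ/s

Energy encountered per unit search time: 0.146×8 + 0.24×4.8 + 0.0728×11 + 0.1×9.7 = 4.091 kJ/s.
Handling time per unit search time: 0.146×1.6 + 0.24×8.8 + 0.0728×7 + 0.1×15 = 4.355.
Rate = 4.091/(1 + 4.355) = 0.7639 kJ/s.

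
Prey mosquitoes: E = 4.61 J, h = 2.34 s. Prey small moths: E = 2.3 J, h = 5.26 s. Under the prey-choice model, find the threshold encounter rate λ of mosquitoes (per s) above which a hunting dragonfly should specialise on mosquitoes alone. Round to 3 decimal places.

0.122 per s

Drop small moths once their profitability E₂/h₂ falls below the rate achievable on mosquitoes alone: E₂/h₂ = λE₁/(1 + λh₁).
Solve for λ: λE₁h₂ = E₂(1 + λh₁) → λ(E₁h₂ − E₂h₁) = E₂ → λ = E₂/(E₁h₂ − E₂h₁).
λ = 2.3/(4.61×5.26 − 2.3×2.34) = 2.3/18.87 = 0.1219 per s.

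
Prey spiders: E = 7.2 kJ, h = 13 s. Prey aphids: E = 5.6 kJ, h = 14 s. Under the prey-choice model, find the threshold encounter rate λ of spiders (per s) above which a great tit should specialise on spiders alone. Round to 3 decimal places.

0.200 per s

Drop aphids once their profitability E₂/h₂ falls below the rate achievable on spiders alone: E₂/h₂ = λE₁/(1 + λh₁).
Solve for λ: λE₁h₂ = E₂(1 + λh₁) → λ(E₁h₂ − E₂h₁) = E₂ → λ = E₂/(E₁h₂ − E₂h₁).
λ = 5.6/(7.2×14 − 5.6×13) = 5.6/28 = 0.2 per s.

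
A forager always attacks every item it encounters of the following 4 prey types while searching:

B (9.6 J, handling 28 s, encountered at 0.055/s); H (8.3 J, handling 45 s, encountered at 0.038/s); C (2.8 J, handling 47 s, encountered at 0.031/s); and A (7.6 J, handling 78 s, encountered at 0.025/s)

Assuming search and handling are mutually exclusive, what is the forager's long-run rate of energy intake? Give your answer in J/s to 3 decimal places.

0.146 J/s

Energy encountered per unit search time: 0.055×9.6 + 0.038×8.3 + 0.031×2.8 + 0.025×7.6 = 1.12 J/s.
Handling time per unit search time: 0.055×28 + 0.038×45 + 0.031×47 + 0.025×78 = 6.657.
Rate = 1.12/(1 + 6.657) = 0.1463 J/s.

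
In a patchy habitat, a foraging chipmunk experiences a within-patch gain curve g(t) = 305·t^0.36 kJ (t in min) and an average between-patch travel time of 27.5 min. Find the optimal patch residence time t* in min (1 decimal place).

15.5 min

Optimal t* satisfies g'(t*) = g(t*)/(T + t*).
g'(t) = 0.36·305·t^-0.64. Setting 0.36·305·t^-0.64 = 305·t^0.36/(27.5+t) gives 0.36(27.5+t) = t, so 0.64·t = 0.36×27.5.
t* = 0.36×27.5/0.64 = 15.47 min.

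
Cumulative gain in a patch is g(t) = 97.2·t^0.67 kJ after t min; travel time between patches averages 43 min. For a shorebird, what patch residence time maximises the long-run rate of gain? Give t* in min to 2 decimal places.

87.30 min

Optimal t* satisfies g'(t*) = g(t*)/(T + t*).
g'(t) = 0.67·97.2·t^-0.33. Setting 0.67·97.2·t^-0.33 = 97.2·t^0.67/(43+t) gives 0.67(43+t) = t, so 0.33·t = 0.67×43.
t* = 0.67×43/0.33 = 87.3 min.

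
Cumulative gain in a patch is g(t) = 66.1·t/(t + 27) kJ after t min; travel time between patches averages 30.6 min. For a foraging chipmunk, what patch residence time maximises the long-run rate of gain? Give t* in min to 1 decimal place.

By the marginal value theorem, leave when the instantaneous gain rate g'(t) equals the habitat-wide average g(t)/(T + t).
g'(t) = 66.1·27/(t + 27)². Setting 66.1·27/(t+27)² = 66.1t/[(t+27)(30.6+t)] gives 27(30.6+t) = t(t+27), so t² = 27×30.6 = 826.2.
t* = √826.2 = 28.74 min.

28.7 min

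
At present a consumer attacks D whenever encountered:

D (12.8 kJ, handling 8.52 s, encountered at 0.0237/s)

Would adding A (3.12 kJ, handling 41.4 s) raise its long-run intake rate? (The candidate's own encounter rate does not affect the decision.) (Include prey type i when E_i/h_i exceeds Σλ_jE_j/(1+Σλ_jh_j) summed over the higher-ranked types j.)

Current rate: (0.0237×12.8)/(1 + 0.0237×8.52) = 0.2524 kJ/s.
A: E/h = 3.12/41.4 = 0.07536 kJ/s.
Since 0.07536 < R, time spent handling A is better spent searching.

No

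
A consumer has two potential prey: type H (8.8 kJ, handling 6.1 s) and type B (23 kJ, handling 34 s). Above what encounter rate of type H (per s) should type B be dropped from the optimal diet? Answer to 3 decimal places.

0.145 per s

At the threshold, the rate on type H alone equals the profitability of type B: λ·8.8/(1 + λ·6.1) = 23/34 = 0.6765.
Rearranging, λ(8.8 − 0.6765×6.1) = 0.6765, so λ = 0.6765/4.674 = 0.1447 per s.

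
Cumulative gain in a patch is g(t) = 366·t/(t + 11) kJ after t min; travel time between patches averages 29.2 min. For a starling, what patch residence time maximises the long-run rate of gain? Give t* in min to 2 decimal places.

17.92 min

By the marginal value theorem, leave when the instantaneous gain rate g'(t) equals the habitat-wide average g(t)/(T + t).
g'(t) = 366·11/(t + 11)². Setting 366·11/(t+11)² = 366t/[(t+11)(29.2+t)] gives 11(29.2+t) = t(t+11), so t² = 11×29.2 = 321.2.
t* = √321.2 = 17.92 min.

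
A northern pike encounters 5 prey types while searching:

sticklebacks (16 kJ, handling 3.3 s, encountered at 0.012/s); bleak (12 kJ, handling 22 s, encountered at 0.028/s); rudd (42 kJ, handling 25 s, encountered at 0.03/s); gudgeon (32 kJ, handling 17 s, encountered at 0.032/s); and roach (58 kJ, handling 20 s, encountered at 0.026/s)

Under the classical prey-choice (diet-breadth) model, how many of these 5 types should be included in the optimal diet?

E/h in descending order: sticklebacks 4.85, roach 2.9, gudgeon 1.88, rudd 1.68, bleak 0.545 kJ/s. The optimal diet is the largest prefix of this list for which every included type satisfies E_i/h_i > R on the types above it.
Rate on top 1: 0.1847. roach: 2.9 > 0.1847 → include.
Rate on top 2: 1.09. gudgeon: 1.88 > 1.09 → include.
Rate on top 3: 1.295. rudd: 1.68 > 1.295 → include.
Rate on top 4: 1.396. bleak: 0.545 < 1.396 → exclude; stop.
Optimal diet: sticklebacks, roach, gudgeon, rudd — 4 of 5 types.

4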